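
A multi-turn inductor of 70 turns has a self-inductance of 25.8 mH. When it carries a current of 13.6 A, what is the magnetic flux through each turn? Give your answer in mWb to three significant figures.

From L = NΦ_B/I, the flux per turn is Φ_B = LI/N.
Φ_B = (2.580×10^-2 H)(13.6 A)/70 = 5.013×10^-3 Wb.

Φ_B ≈ 5.01 mWb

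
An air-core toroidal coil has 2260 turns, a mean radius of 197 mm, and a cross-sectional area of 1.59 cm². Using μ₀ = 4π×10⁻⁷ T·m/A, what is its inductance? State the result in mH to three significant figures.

For a thin toroid, L = μ₀N²A/(2πR).
L = (4π×10⁻⁷)(2260)²(1.590×10^-4) / (2π×0.197 m) = 8.2448×10^-4 H.

L ≈ 0.824 mH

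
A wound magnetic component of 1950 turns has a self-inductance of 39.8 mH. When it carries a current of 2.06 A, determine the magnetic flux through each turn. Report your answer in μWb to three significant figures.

Φ_B ≈ 42.0 μWb

From L = NΦ_B/I, the flux per turn is Φ_B = LI/N.
Φ_B = (3.980×10^-2 H)(2.06 A)/1950 = 4.2045×10^-5 Wb.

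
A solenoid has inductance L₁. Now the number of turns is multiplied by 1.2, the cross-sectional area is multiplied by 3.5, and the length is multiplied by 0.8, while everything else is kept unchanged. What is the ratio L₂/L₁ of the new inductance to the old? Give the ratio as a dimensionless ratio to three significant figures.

For a solenoid, L ∝ μᵣN²A/ℓ.
L₂/L₁ = (1.2)^2 × (3.5) × (0.8)^-1 = 6.30.

L₂/L₁ = 6.30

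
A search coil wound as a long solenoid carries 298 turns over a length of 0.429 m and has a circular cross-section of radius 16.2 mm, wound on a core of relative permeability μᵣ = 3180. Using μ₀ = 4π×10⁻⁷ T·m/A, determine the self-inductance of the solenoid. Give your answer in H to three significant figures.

L ≈ 0.682 H

A = πr² = π(1.620×10^-2 m)² = 8.2448×10^-4 m².
For a long solenoid, L = μ₀μᵣN²A/ℓ.
L = (4π×10⁻⁷)(3180)(298)²(8.2448×10^-4)/(0.429 m) = 0.682 H.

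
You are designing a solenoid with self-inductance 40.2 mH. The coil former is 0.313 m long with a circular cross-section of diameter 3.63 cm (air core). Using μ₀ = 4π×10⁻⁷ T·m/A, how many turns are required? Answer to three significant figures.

A = π(d/2)² = π(1.815×10^-2 m)² = 1.0349×10^-3 m².
From L = μ₀N²A/ℓ, N = √(Lℓ / (μ₀A)).
N = √[(4.020×10^-2)(0.313) / ((4π×10⁻⁷)×1.0349×10^-3)] = √(9.675×10^6) ≈ 3110.5.

N ≈ 3110 turns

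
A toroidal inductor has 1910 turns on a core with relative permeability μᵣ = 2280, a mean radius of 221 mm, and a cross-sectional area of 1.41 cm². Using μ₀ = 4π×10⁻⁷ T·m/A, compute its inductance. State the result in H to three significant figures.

For a thin toroid, L = μ₀μᵣN²A/(2πR).
L = (4π×10⁻⁷)(2280)(1910)²(1.410×10^-4) / (2π×0.221 m) = 1.061 H.

L ≈ 1.06 H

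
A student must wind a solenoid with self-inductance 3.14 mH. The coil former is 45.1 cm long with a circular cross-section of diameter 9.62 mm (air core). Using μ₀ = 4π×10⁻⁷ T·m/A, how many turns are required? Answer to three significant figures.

A = π(d/2)² = π(4.810×10^-3 m)² = 7.268×10^-5 m².
From L = μ₀N²A/ℓ, N = √(Lℓ / (μ₀A)).
N = √[(3.140×10^-3)(0.451) / ((4π×10⁻⁷)×7.268×10^-5)] = √(1.550×10^7) ≈ 3937.6.

N ≈ 3940 turns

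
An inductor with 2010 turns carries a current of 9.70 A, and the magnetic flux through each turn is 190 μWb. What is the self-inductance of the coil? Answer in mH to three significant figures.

Self-inductance is defined by L = NΦ_B/I (flux linkage over current).
L = (2010)(1.900×10^-4 Wb)/(9.70 A) = 3.937×10^-2 H.

L ≈ 39.4 mH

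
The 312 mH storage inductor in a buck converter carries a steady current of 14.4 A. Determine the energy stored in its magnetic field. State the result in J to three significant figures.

U ≈ 32.3 J

Stored magnetic energy: U = ½LI².
U = ½(0.312 H)(14.4 A)² = 32.348 J.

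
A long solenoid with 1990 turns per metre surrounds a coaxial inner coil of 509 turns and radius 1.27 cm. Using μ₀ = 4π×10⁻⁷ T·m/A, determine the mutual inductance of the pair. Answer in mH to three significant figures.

The outer solenoid produces a uniform field B₁ = μ₀n₁I₁ across the inner coil,
so the flux linkage is N₂Φ = N₂B₁A₂ = μ₀n₁N₂A₂·I₁, giving M = μ₀n₁N₂A₂.
A₂ = πr² = π(1.270×10^-2 m)² = 5.067×10^-4 m².
M = (4π×10⁻⁷)(1990)(509)(5.067×10^-4) = 6.450×10^-4 H.

M ≈ 0.645 mH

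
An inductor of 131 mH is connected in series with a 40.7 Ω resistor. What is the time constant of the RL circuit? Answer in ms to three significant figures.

τ ≈ 3.22 ms

τ = L/R = (0.131 H)/(40.7 Ω) = 3.219×10^-3 s.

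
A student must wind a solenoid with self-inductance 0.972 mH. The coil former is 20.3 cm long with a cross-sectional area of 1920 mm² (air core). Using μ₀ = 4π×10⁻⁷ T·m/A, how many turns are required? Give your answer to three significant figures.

A = 1920 mm² = 1.920×10^-3 m².
From L = μ₀N²A/ℓ, N = √(Lℓ / (μ₀A)).
N = √[(9.720×10^-4)(0.203) / ((4π×10⁻⁷)×1.920×10^-3)] = √(8.178×10^4) ≈ 286.0.

N ≈ 286 turns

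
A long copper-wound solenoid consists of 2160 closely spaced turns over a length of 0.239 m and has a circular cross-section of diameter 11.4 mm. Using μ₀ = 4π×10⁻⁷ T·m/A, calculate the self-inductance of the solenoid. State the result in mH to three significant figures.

L ≈ 2.50 mH

A = π(d/2)² = π(5.700×10^-3 m)² = 1.021×10^-4 m².
For a long solenoid, L = μ₀N²A/ℓ.
L = (4π×10⁻⁷)(2160)²(1.021×10^-4)/(0.239 m) = 2.504×10^-3 H.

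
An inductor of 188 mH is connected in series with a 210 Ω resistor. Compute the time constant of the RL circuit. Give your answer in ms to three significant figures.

τ ≈ 0.895 ms

τ = L/R = (0.188 H)/(210 Ω) = 8.952×10^-4 s.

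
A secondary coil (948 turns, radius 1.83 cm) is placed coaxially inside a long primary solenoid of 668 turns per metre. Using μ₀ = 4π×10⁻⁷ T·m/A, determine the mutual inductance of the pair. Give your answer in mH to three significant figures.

M ≈ 0.837 mH

The outer solenoid produces a uniform field B₁ = μ₀n₁I₁ across the inner coil,
so the flux linkage is N₂Φ = N₂B₁A₂ = μ₀n₁N₂A₂·I₁, giving M = μ₀n₁N₂A₂.
A₂ = πr² = π(1.830×10^-2 m)² = 1.052×10^-3 m².
M = (4π×10⁻⁷)(668)(948)(1.052×10^-3) = 8.372×10^-4 H.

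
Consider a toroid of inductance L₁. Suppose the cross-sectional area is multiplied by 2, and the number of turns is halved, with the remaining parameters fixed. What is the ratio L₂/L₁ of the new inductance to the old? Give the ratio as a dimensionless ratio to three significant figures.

L₂/L₁ = 0.500

For a toroid, L ∝ μᵣN²A/R.
L₂/L₁ = (2) × (0.5)^2 = 0.500.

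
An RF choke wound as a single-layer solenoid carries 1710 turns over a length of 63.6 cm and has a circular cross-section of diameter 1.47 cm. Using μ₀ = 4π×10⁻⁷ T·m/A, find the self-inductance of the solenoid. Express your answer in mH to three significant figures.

L ≈ 0.981 mH

A = π(d/2)² = π(7.350×10^-3 m)² = 1.697×10^-4 m².
For a long solenoid, L = μ₀N²A/ℓ.
L = (4π×10⁻⁷)(1710)²(1.697×10^-4)/(0.636 m) = 9.805×10^-4 H.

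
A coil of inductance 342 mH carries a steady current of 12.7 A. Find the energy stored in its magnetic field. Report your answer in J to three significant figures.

U ≈ 27.6 J

Stored magnetic energy: U = ½LI².
U = ½(0.342 H)(12.7 A)² = 27.58 J.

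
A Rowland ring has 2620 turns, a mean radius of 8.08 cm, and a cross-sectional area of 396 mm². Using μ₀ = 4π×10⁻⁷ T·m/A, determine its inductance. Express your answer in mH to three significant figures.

For a thin toroid, L = μ₀N²A/(2πR).
L = (4π×10⁻⁷)(2620)²(3.960×10^-4) / (2π×8.080×10^-2 m) = 6.728×10^-3 H.

L ≈ 6.73 mH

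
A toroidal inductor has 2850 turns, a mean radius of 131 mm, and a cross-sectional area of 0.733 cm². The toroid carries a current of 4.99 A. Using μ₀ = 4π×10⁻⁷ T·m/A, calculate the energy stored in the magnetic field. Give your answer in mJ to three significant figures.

L = μ₀N²A/(2πR) = (4π×10⁻⁷)(2850)²(7.330×10^-5)/(2π×0.131) = 9.090×10^-4 H.
U = ½LI² = ½(9.090×10^-4)(4.99)² = 1.132×10^-2 J.

U ≈ 11.3 mJ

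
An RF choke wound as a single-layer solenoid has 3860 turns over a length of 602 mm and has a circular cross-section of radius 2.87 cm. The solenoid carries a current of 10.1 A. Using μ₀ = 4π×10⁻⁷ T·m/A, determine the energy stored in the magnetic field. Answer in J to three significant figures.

A = πr² = π(2.870×10^-2 m)² = 2.588×10^-3 m².
L = μ₀N²A/ℓ = (4π×10⁻⁷)(3860)²(2.588×10^-3)/(0.602) = 8.048×10^-2 H.
U = ½LI² = ½(8.048×10^-2)(10.1)² = 4.105 J.

U ≈ 4.11 J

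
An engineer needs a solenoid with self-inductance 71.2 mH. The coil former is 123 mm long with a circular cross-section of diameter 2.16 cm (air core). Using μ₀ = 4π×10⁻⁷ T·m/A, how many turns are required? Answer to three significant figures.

A = π(d/2)² = π(1.080×10^-2 m)² = 3.664×10^-4 m².
From L = μ₀N²A/ℓ, N = √(Lℓ / (μ₀A)).
N = √[(7.120×10^-2)(0.123) / ((4π×10⁻⁷)×3.664×10^-4)] = √(1.902×10^7) ≈ 4361.0.

N ≈ 4360 turns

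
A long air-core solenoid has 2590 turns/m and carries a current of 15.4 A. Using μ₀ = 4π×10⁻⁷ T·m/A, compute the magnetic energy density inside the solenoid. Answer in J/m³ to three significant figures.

u ≈ 1000 J/m³

B = μ₀nI = (4π×10⁻⁷)(2.590×10^3)(15.4) = 5.012×10^-2 T.
u = B²/(2μ₀) = (5.012×10^-2)²/(2×4π×10⁻⁷) = 999.6 J/m³.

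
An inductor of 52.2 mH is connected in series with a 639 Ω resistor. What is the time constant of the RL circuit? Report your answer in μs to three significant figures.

τ ≈ 81.7 μs

τ = L/R = (5.220×10^-2 H)/(639 Ω) = 8.169×10^-5 s.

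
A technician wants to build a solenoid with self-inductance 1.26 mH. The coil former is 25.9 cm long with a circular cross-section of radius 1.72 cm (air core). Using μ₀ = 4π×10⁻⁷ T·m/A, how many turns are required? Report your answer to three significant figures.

A = πr² = π(1.720×10^-2 m)² = 9.294×10^-4 m².
From L = μ₀N²A/ℓ, N = √(Lℓ / (μ₀A)).
N = √[(1.260×10^-3)(0.259) / ((4π×10⁻⁷)×9.294×10^-4)] = √(2.794×10^5) ≈ 528.6.

N ≈ 529 turns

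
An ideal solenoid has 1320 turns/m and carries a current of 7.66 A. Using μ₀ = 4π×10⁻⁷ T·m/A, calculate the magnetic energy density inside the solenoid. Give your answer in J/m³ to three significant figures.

B = μ₀nI = (4π×10⁻⁷)(1.320×10^3)(7.66) = 1.271×10^-2 T.
u = B²/(2μ₀) = (1.271×10^-2)²/(2×4π×10⁻⁷) = 64.24 J/m³.

u ≈ 64.2 J/m³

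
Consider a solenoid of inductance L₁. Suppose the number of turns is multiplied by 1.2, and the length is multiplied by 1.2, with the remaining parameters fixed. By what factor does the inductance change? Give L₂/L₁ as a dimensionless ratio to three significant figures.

For a solenoid, L ∝ μᵣN²A/ℓ.
L₂/L₁ = (1.2)^2 × (1.2)^-1 = 1.20.

L₂/L₁ = 1.20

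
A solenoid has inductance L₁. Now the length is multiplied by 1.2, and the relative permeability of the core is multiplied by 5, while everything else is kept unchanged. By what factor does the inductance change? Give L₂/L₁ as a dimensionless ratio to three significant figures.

L₂/L₁ = 4.17

For a solenoid, L ∝ μᵣN²A/ℓ.
L₂/L₁ = (1.2)^-1 × (5) = 4.17.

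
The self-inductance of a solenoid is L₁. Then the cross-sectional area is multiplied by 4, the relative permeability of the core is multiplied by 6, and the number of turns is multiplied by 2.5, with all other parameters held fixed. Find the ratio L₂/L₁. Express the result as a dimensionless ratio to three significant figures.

L₂/L₁ = 150

For a solenoid, L ∝ μᵣN²A/ℓ.
L₂/L₁ = (4) × (6) × (2.5)^2 = 150.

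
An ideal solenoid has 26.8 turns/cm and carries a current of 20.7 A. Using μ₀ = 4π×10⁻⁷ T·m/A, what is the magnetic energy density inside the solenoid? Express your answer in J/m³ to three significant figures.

B = μ₀nI = (4π×10⁻⁷)(2.680×10^3)(20.7) = 6.971×10^-2 T.
u = B²/(2μ₀) = (6.971×10^-2)²/(2×4π×10⁻⁷) = 1.934×10^3 J/m³.

u ≈ 1930 J/m³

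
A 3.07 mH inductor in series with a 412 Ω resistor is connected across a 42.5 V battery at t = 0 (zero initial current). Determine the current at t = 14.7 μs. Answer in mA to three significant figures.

I ≈ 88.8 mA

τ = L/R = 3.070×10^-3/412 = 7.451×10^-6 s; final current I_∞ = ε/R = 42.5/412 = 0.1032 A.
I(t) = I_∞(1 − e^(−t/τ)) with t/τ = 1.973.
I = (0.1032)(1 − e^(−1.973)) = 8.881×10^-2 A.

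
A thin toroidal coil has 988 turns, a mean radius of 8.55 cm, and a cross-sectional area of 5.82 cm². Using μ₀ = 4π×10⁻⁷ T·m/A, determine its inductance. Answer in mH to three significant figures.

For a thin toroid, L = μ₀N²A/(2πR).
L = (4π×10⁻⁷)(988)²(5.820×10^-4) / (2π×8.550×10^-2 m) = 1.329×10^-3 H.

L ≈ 1.33 mH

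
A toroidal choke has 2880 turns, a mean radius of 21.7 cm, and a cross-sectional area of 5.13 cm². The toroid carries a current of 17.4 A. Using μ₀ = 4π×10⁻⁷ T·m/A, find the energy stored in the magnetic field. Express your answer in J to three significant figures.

U ≈ 0.594 J

L = μ₀N²A/(2πR) = (4π×10⁻⁷)(2880)²(5.130×10^-4)/(2π×0.217) = 3.922×10^-3 H.
U = ½LI² = ½(3.922×10^-3)(17.4)² = 0.5937 J.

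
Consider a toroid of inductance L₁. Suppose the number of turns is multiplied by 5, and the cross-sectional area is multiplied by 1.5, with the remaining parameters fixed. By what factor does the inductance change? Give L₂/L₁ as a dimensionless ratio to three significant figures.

L₂/L₁ = 37.5

For a toroid, L ∝ μᵣN²A/R.
L₂/L₁ = (5)^2 × (1.5) = 37.5.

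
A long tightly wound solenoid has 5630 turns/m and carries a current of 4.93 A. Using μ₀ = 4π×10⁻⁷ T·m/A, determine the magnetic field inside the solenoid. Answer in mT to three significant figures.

Inside a long solenoid, B = μ₀nI.
B = (4π×10⁻⁷)(5.630×10^3 m⁻¹)(4.93 A) = 3.488×10^-2 T.

B ≈ 34.9 mT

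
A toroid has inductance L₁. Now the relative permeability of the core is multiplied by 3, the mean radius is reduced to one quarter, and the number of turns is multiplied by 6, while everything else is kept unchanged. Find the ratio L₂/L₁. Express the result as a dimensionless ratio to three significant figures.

L₂/L₁ = 432

For a toroid, L ∝ μᵣN²A/R.
L₂/L₁ = (3) × (0.25)^-1 × (6)^2 = 432.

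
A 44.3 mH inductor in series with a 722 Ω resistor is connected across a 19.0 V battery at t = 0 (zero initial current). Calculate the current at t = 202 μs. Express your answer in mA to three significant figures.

I ≈ 25.3 mA

τ = L/R = 4.430×10^-2/722 = 6.136×10^-5 s; final current I_∞ = ε/R = 19.0/722 = 2.632×10^-2 A.
I(t) = I_∞(1 − e^(−t/τ)) with t/τ = 3.292.
I = (2.632×10^-2)(1 − e^(−3.292)) = 2.534×10^-2 A.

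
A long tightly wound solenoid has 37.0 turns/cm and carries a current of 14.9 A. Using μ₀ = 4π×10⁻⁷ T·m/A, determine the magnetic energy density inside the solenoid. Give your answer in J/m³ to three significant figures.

B = μ₀nI = (4π×10⁻⁷)(3.700×10^3)(14.9) = 6.928×10^-2 T.
u = B²/(2μ₀) = (6.928×10^-2)²/(2×4π×10⁻⁷) = 1.910×10^3 J/m³.

u ≈ 1910 J/m³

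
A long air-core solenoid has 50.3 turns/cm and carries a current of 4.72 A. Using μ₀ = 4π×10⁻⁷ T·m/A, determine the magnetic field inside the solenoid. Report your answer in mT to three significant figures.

B ≈ 29.8 mT

Inside a long solenoid, B = μ₀nI.
B = (4π×10⁻⁷)(5.030×10^3 m⁻¹)(4.72 A) = 2.983×10^-2 T.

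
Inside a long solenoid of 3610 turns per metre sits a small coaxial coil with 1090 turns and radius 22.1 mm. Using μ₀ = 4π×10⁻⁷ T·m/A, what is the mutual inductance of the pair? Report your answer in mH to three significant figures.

M ≈ 7.59 mH

The outer solenoid produces a uniform field B₁ = μ₀n₁I₁ across the inner coil,
so the flux linkage is N₂Φ = N₂B₁A₂ = μ₀n₁N₂A₂·I₁, giving M = μ₀n₁N₂A₂.
A₂ = πr² = π(2.210×10^-2 m)² = 1.534×10^-3 m².
M = (4π×10⁻⁷)(3610)(1090)(1.534×10^-3) = 7.587×10^-3 H.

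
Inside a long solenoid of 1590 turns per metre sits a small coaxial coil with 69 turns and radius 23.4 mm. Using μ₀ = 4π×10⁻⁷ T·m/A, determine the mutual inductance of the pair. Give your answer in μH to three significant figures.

The outer solenoid produces a uniform field B₁ = μ₀n₁I₁ across the inner coil,
so the flux linkage is N₂Φ = N₂B₁A₂ = μ₀n₁N₂A₂·I₁, giving M = μ₀n₁N₂A₂.
A₂ = πr² = π(2.340×10^-2 m)² = 1.720×10^-3 m².
M = (4π×10⁻⁷)(1590)(69)(1.720×10^-3) = 2.372×10^-4 H.

M ≈ 237 μH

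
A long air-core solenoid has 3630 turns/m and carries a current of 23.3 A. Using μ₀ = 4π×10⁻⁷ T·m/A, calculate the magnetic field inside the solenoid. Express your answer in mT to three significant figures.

Inside a long solenoid, B = μ₀nI.
B = (4π×10⁻⁷)(3.630×10^3 m⁻¹)(23.3 A) = 0.1063 T.

B ≈ 106 mT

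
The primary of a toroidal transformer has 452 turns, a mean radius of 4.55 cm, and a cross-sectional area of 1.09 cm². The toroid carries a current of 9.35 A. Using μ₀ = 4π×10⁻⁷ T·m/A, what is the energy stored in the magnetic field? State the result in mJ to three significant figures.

U ≈ 4.28 mJ

L = μ₀N²A/(2πR) = (4π×10⁻⁷)(452)²(1.090×10^-4)/(2π×4.550×10^-2) = 9.789×10^-5 H.
U = ½LI² = ½(9.789×10^-5)(9.35)² = 4.279×10^-3 J.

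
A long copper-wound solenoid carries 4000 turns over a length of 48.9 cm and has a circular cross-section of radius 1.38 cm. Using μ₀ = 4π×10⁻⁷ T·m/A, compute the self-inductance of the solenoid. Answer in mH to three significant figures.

L ≈ 24.6 mH

A = πr² = π(1.380×10^-2 m)² = 5.983×10^-4 m².
For a long solenoid, L = μ₀N²A/ℓ.
L = (4π×10⁻⁷)(4000)²(5.983×10^-4)/(0.489 m) = 2.460×10^-2 H.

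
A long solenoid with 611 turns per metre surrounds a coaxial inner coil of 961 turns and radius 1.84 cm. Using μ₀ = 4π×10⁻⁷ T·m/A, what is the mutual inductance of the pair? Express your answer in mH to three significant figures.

The outer solenoid produces a uniform field B₁ = μ₀n₁I₁ across the inner coil,
so the flux linkage is N₂Φ = N₂B₁A₂ = μ₀n₁N₂A₂·I₁, giving M = μ₀n₁N₂A₂.
A₂ = πr² = π(1.840×10^-2 m)² = 1.064×10^-3 m².
M = (4π×10⁻⁷)(611)(961)(1.064×10^-3) = 7.848×10^-4 H.

M ≈ 0.785 mH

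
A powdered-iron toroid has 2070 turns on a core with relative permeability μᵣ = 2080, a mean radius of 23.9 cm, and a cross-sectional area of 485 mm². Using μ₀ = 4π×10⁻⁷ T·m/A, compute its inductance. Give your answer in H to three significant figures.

For a thin toroid, L = μ₀μᵣN²A/(2πR).
L = (4π×10⁻⁷)(2080)(2070)²(4.850×10^-4) / (2π×0.239 m) = 3.617 H.

L ≈ 3.62 H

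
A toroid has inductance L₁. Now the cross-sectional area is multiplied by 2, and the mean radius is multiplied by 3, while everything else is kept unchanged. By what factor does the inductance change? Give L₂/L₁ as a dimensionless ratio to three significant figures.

L₂/L₁ = 0.667

For a toroid, L ∝ μᵣN²A/R.
L₂/L₁ = (2) × (3)^-1 = 0.667.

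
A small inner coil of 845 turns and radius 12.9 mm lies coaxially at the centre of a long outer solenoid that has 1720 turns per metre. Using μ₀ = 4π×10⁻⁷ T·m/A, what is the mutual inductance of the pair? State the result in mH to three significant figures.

The outer solenoid produces a uniform field B₁ = μ₀n₁I₁ across the inner coil,
so the flux linkage is N₂Φ = N₂B₁A₂ = μ₀n₁N₂A₂·I₁, giving M = μ₀n₁N₂A₂.
A₂ = πr² = π(1.290×10^-2 m)² = 5.228×10^-4 m².
M = (4π×10⁻⁷)(1720)(845)(5.228×10^-4) = 9.548×10^-4 H.

M ≈ 0.955 mH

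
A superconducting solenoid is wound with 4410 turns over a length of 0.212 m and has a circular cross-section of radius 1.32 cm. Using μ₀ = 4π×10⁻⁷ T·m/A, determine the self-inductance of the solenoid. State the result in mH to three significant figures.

L ≈ 63.1 mH

A = πr² = π(1.320×10^-2 m)² = 5.474×10^-4 m².
For a long solenoid, L = μ₀N²A/ℓ.
L = (4π×10⁻⁷)(4410)²(5.474×10^-4)/(0.212 m) = 6.310×10^-2 H.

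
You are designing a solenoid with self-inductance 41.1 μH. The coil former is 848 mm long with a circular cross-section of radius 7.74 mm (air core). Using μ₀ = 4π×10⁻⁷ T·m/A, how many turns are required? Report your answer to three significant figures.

N ≈ 384 turns

A = πr² = π(7.740×10^-3 m)² = 1.882×10^-4 m².
From L = μ₀N²A/ℓ, N = √(Lℓ / (μ₀A)).
N = √[(4.110×10^-5)(0.848) / ((4π×10⁻⁷)×1.882×10^-4)] = √(1.474×10^5) ≈ 383.9.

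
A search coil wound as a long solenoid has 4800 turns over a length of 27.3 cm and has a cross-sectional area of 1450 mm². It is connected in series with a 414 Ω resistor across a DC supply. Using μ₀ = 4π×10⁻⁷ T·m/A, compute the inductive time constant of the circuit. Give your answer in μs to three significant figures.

τ ≈ 371 μs

A = 1450 mm² = 1.450×10^-3 m².
L = μ₀N²A/ℓ = (4π×10⁻⁷)(4800)²(1.450×10^-3)/(0.273) = 0.1538 H.
τ = L/R = (0.1538)/(414) = 3.714×10^-4 s.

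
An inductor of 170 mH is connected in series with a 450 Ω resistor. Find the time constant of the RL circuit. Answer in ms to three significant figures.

τ ≈ 0.378 ms

τ = L/R = (0.17 H)/(450 Ω) = 3.778×10^-4 s.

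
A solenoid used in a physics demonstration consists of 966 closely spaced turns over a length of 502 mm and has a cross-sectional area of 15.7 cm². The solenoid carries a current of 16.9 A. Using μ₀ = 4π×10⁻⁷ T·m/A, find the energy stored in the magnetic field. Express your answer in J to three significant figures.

A = 15.7 cm² = 1.570×10^-3 m².
L = μ₀N²A/ℓ = (4π×10⁻⁷)(966)²(1.570×10^-3)/(0.502) = 3.667×10^-3 H.
U = ½LI² = ½(3.667×10^-3)(16.9)² = 0.5237 J.

U ≈ 0.524 J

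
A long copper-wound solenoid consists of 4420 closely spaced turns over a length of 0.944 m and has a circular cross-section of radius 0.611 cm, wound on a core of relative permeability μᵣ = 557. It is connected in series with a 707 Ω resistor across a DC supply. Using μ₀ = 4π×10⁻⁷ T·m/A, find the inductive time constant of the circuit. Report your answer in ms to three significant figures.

A = πr² = π(6.110×10^-3 m)² = 1.173×10^-4 m².
L = μ₀μᵣN²A/ℓ = (4π×10⁻⁷)(557)(4420)²(1.173×10^-4)/(0.944) = 1.699 H.
τ = L/R = (1.699)/(707) = 2.403×10^-3 s.

τ ≈ 2.40 ms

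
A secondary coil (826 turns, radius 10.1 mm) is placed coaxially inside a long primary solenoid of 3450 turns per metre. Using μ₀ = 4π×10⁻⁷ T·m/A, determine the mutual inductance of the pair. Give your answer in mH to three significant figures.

The outer solenoid produces a uniform field B₁ = μ₀n₁I₁ across the inner coil,
so the flux linkage is N₂Φ = N₂B₁A₂ = μ₀n₁N₂A₂·I₁, giving M = μ₀n₁N₂A₂.
A₂ = πr² = π(1.010×10^-2 m)² = 3.2047×10^-4 m².
M = (4π×10⁻⁷)(3450)(826)(3.2047×10^-4) = 1.148×10^-3 H.

M ≈ 1.15 mH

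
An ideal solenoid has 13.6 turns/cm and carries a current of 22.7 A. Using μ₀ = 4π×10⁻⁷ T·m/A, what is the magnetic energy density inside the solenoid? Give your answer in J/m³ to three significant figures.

u ≈ 599 J/m³

B = μ₀nI = (4π×10⁻⁷)(1.360×10^3)(22.7) = 3.879×10^-2 T.
u = B²/(2μ₀) = (3.879×10^-2)²/(2×4π×10⁻⁷) = 598.8 J/m³.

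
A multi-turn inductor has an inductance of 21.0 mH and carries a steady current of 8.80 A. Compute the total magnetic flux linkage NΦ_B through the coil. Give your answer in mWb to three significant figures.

NΦ_B ≈ 185 mWb

From L = NΦ_B/I, the flux linkage is NΦ_B = LI.
NΦ_B = (2.100×10^-2 H)(8.80 A) = 0.1848 Wb.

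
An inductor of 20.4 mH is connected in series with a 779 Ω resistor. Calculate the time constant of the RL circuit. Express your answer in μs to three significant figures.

τ = L/R = (2.040×10^-2 H)/(779 Ω) = 2.619×10^-5 s.

τ ≈ 26.2 μs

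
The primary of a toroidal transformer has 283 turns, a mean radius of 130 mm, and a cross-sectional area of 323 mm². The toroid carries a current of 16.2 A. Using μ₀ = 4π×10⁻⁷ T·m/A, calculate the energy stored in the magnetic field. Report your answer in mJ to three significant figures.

U ≈ 5.22 mJ

L = μ₀N²A/(2πR) = (4π×10⁻⁷)(283)²(3.230×10^-4)/(2π×0.13) = 3.980×10^-5 H.
U = ½LI² = ½(3.980×10^-5)(16.2)² = 5.222×10^-3 J.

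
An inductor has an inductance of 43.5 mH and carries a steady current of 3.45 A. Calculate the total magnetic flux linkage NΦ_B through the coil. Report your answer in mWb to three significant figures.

From L = NΦ_B/I, the flux linkage is NΦ_B = LI.
NΦ_B = (4.350×10^-2 H)(3.45 A) = 0.1501 Wb.

NΦ_B ≈ 150 mWb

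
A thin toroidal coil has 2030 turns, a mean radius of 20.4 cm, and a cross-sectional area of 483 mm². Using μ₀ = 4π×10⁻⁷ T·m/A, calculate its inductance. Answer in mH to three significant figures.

L ≈ 1.95 mH

For a thin toroid, L = μ₀N²A/(2πR).
L = (4π×10⁻⁷)(2030)²(4.830×10^-4) / (2π×0.204 m) = 1.951×10^-3 H.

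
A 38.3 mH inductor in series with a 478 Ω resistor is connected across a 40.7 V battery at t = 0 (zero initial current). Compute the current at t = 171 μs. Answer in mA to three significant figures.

I ≈ 75.1 mA

τ = L/R = 3.830×10^-2/478 = 8.013×10^-5 s; final current I_∞ = ε/R = 40.7/478 = 8.5146×10^-2 A.
I(t) = I_∞(1 − e^(−t/τ)) with t/τ = 2.134.
I = (8.5146×10^-2)(1 − e^(−2.134)) = 7.507×10^-2 A.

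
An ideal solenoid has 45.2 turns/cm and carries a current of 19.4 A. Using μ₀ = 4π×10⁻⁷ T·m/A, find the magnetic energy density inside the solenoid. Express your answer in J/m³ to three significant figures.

B = μ₀nI = (4π×10⁻⁷)(4.520×10^3)(19.4) = 0.1102 T.
u = B²/(2μ₀) = (0.1102)²/(2×4π×10⁻⁷) = 4.831×10^3 J/m³.

u ≈ 4830 J/m³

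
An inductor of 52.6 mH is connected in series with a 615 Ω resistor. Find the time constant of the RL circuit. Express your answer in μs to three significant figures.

τ = L/R = (5.260×10^-2 H)/(615 Ω) = 8.553×10^-5 s.

τ ≈ 85.5 μs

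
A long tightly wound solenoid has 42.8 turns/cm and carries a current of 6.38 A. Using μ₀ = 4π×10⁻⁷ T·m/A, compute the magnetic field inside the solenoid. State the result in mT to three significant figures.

B ≈ 34.3 mT

Inside a long solenoid, B = μ₀nI.
B = (4π×10⁻⁷)(4.280×10^3 m⁻¹)(6.38 A) = 3.431×10^-2 T.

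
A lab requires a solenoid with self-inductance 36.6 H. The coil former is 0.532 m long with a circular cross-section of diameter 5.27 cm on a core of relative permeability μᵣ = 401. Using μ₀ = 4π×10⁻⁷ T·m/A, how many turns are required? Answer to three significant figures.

A = π(d/2)² = π(2.635×10^-2 m)² = 2.181×10^-3 m².
From L = μ₀μᵣN²A/ℓ, N = √(Lℓ / (μ₀μᵣA)).
N = √[(36.6)(0.532) / ((4π×10⁻⁷)(401)×2.181×10^-3)] = √(1.771×10^7) ≈ 4208.9.

N ≈ 4210 turns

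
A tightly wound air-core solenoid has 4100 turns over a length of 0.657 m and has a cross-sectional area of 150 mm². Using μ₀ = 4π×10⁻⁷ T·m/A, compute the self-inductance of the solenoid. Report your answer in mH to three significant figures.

A = 150 mm² = 1.500×10^-4 m².
For a long solenoid, L = μ₀N²A/ℓ.
L = (4π×10⁻⁷)(4100)²(1.500×10^-4)/(0.657 m) = 4.823×10^-3 H.

L ≈ 4.82 mH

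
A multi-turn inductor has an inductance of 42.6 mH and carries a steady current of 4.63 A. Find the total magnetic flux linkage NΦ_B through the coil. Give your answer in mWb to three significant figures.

NΦ_B ≈ 197 mWb

From L = NΦ_B/I, the flux linkage is NΦ_B = LI.
NΦ_B = (4.260×10^-2 H)(4.63 A) = 0.1972 Wb.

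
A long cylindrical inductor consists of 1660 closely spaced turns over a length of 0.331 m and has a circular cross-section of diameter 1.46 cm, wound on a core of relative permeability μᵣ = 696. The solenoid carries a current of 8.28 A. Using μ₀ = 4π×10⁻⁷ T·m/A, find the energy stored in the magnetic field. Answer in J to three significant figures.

A = π(d/2)² = π(7.300×10^-3 m)² = 1.674×10^-4 m².
L = μ₀μᵣN²A/ℓ = (4π×10⁻⁷)(696)(1660)²(1.674×10^-4)/(0.331) = 1.219 H.
U = ½LI² = ½(1.219)(8.28)² = 41.79 J.

U ≈ 41.8 J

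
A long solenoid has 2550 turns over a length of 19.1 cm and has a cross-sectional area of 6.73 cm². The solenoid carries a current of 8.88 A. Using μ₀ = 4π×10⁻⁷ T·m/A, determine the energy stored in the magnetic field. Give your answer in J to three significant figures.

A = 6.73 cm² = 6.730×10^-4 m².
L = μ₀N²A/ℓ = (4π×10⁻⁷)(2550)²(6.730×10^-4)/(0.191) = 2.879×10^-2 H.
U = ½LI² = ½(2.879×10^-2)(8.88)² = 1.135 J.

U ≈ 1.14 J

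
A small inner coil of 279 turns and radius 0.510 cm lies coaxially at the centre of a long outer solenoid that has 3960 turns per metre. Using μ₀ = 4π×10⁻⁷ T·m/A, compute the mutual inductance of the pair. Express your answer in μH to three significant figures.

M ≈ 113 μH

The outer solenoid produces a uniform field B₁ = μ₀n₁I₁ across the inner coil,
so the flux linkage is N₂Φ = N₂B₁A₂ = μ₀n₁N₂A₂·I₁, giving M = μ₀n₁N₂A₂.
A₂ = πr² = π(5.100×10^-3 m)² = 8.171×10^-5 m².
M = (4π×10⁻⁷)(3960)(279)(8.171×10^-5) = 1.134×10^-4 H.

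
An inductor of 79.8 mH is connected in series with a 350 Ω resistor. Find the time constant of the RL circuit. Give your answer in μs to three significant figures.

τ = L/R = (7.980×10^-2 H)/(350 Ω) = 2.280×10^-4 s.

τ ≈ 228 μs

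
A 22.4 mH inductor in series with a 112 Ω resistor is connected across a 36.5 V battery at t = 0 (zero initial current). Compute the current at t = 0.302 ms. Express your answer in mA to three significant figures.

I ≈ 254 mA

τ = L/R = 2.240×10^-2/112 = 2.000×10^-4 s; final current I_∞ = ε/R = 36.5/112 = 0.3259 A.
I(t) = I_∞(1 − e^(−t/τ)) with t/τ = 1.510.
I = (0.3259)(1 − e^(−1.510)) = 0.2539 A.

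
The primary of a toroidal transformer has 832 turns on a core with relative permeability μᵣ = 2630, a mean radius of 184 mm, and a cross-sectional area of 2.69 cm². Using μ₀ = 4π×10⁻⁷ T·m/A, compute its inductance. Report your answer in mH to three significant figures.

For a thin toroid, L = μ₀μᵣN²A/(2πR).
L = (4π×10⁻⁷)(2630)(832)²(2.690×10^-4) / (2π×0.184 m) = 0.5323 H.

L ≈ 532 mH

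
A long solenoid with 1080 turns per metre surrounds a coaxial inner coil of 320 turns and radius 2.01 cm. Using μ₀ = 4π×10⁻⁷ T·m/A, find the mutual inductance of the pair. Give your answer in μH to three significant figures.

The outer solenoid produces a uniform field B₁ = μ₀n₁I₁ across the inner coil,
so the flux linkage is N₂Φ = N₂B₁A₂ = μ₀n₁N₂A₂·I₁, giving M = μ₀n₁N₂A₂.
A₂ = πr² = π(2.010×10^-2 m)² = 1.269×10^-3 m².
M = (4π×10⁻⁷)(1080)(320)(1.269×10^-3) = 5.512×10^-4 H.

M ≈ 551 μH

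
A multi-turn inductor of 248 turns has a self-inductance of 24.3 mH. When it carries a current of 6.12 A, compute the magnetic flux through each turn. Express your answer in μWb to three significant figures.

Φ_B ≈ 600 μWb

From L = NΦ_B/I, the flux per turn is Φ_B = LI/N.
Φ_B = (2.430×10^-2 H)(6.12 A)/248 = 5.997×10^-4 Wb.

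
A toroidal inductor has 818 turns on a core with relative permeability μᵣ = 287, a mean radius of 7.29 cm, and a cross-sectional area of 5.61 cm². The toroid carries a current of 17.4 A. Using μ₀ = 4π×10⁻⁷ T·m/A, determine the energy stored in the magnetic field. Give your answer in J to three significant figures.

U ≈ 44.7 J

L = μ₀μᵣN²A/(2πR) = (4π×10⁻⁷)(287)(818)²(5.610×10^-4)/(2π×7.290×10^-2) = 0.2956 H.
U = ½LI² = ½(0.2956)(17.4)² = 44.74 J.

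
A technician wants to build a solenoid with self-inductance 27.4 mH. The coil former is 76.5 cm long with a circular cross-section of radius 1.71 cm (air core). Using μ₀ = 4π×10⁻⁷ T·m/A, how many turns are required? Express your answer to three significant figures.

N ≈ 4260 turns

A = πr² = π(1.710×10^-2 m)² = 9.186×10^-4 m².
From L = μ₀N²A/ℓ, N = √(Lℓ / (μ₀A)).
N = √[(2.740×10^-2)(0.765) / ((4π×10⁻⁷)×9.186×10^-4)] = √(1.816×10^7) ≈ 4261.2.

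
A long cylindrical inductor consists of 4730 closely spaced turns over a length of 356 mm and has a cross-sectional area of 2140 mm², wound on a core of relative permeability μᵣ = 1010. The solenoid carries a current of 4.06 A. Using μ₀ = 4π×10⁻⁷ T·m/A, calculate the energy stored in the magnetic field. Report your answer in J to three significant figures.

A = 2140 mm² = 2.140×10^-3 m².
L = μ₀μᵣN²A/ℓ = (4π×10⁻⁷)(1010)(4730)²(2.140×10^-3)/(0.356) = 170.7 H.
U = ½LI² = ½(170.7)(4.06)² = 1.407×10^3 J.

U ≈ 1410 J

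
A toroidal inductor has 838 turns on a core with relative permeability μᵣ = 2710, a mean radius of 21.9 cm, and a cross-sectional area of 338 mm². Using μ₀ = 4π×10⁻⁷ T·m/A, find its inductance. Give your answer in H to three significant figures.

L ≈ 0.587 H

For a thin toroid, L = μ₀μᵣN²A/(2πR).
L = (4π×10⁻⁷)(2710)(838)²(3.380×10^-4) / (2π×0.219 m) = 0.5874 H.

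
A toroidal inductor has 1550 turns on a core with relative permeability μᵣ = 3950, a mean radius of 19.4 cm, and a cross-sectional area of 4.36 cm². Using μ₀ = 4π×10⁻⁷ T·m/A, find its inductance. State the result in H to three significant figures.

L ≈ 4.27 H

For a thin toroid, L = μ₀μᵣN²A/(2πR).
L = (4π×10⁻⁷)(3950)(1550)²(4.360×10^-4) / (2π×0.194 m) = 4.266 H.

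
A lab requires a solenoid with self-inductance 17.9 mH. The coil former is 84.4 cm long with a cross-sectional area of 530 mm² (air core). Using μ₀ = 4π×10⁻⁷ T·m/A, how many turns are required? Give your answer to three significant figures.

A = 530 mm² = 5.300×10^-4 m².
From L = μ₀N²A/ℓ, N = √(Lℓ / (μ₀A)).
N = √[(1.790×10^-2)(0.844) / ((4π×10⁻⁷)×5.300×10^-4)] = √(2.268×10^7) ≈ 4762.7.

N ≈ 4760 turns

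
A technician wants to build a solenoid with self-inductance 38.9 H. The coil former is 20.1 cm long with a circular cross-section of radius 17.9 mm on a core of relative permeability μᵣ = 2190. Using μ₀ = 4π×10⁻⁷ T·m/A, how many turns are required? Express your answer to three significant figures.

A = πr² = π(1.790×10^-2 m)² = 1.007×10^-3 m².
From L = μ₀μᵣN²A/ℓ, N = √(Lℓ / (μ₀μᵣA)).
N = √[(38.9)(0.201) / ((4π×10⁻⁷)(2190)×1.007×10^-3)] = √(2.823×10^6) ≈ 1680.0.

N ≈ 1680 turns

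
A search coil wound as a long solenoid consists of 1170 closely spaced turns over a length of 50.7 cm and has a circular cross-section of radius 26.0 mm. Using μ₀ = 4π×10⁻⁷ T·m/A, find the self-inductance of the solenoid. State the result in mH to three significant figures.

A = πr² = π(2.600×10^-2 m)² = 2.124×10^-3 m².
For a long solenoid, L = μ₀N²A/ℓ.
L = (4π×10⁻⁷)(1170)²(2.124×10^-3)/(0.507 m) = 7.206×10^-3 H.

L ≈ 7.21 mH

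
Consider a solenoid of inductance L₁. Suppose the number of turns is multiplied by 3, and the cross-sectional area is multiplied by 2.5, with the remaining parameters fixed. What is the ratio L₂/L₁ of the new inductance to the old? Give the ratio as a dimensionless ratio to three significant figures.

L₂/L₁ = 22.5

For a solenoid, L ∝ μᵣN²A/ℓ.
L₂/L₁ = (3)^2 × (2.5) = 22.5.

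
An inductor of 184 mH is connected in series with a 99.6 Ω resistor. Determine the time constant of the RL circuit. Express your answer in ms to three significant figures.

τ ≈ 1.85 ms

τ = L/R = (0.184 H)/(99.6 Ω) = 1.847×10^-3 s.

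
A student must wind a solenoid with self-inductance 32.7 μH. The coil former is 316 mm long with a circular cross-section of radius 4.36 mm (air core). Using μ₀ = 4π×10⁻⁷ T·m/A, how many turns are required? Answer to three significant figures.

N ≈ 371 turns

A = πr² = π(4.360×10^-3 m)² = 5.972×10^-5 m².
From L = μ₀N²A/ℓ, N = √(Lℓ / (μ₀A)).
N = √[(3.270×10^-5)(0.316) / ((4π×10⁻⁷)×5.972×10^-5)] = √(1.377×10^5) ≈ 371.1.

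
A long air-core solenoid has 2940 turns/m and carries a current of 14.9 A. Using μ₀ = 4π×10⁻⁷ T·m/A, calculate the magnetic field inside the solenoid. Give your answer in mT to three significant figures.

B ≈ 55.0 mT

Inside a long solenoid, B = μ₀nI.
B = (4π×10⁻⁷)(2.940×10^3 m⁻¹)(14.9 A) = 5.5048×10^-2 T.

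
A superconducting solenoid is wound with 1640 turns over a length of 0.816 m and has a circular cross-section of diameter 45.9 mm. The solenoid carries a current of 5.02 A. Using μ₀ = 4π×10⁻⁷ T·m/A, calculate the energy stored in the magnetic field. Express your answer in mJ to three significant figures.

A = π(d/2)² = π(2.295×10^-2 m)² = 1.6547×10^-3 m².
L = μ₀N²A/ℓ = (4π×10⁻⁷)(1640)²(1.6547×10^-3)/(0.816) = 6.854×10^-3 H.
U = ½LI² = ½(6.854×10^-3)(5.02)² = 8.636×10^-2 J.

U ≈ 86.4 mJ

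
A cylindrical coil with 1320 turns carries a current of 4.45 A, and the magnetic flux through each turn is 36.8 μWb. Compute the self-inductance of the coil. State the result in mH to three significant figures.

Self-inductance is defined by L = NΦ_B/I (flux linkage over current).
L = (1320)(3.680×10^-5 Wb)/(4.45 A) = 1.092×10^-2 H.

L ≈ 10.9 mH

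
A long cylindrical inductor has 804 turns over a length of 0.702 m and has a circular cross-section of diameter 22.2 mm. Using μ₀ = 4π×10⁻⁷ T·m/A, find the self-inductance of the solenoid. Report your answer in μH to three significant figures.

A = π(d/2)² = π(1.110×10^-2 m)² = 3.871×10^-4 m².
For a long solenoid, L = μ₀N²A/ℓ.
L = (4π×10⁻⁷)(804)²(3.871×10^-4)/(0.702 m) = 4.479×10^-4 H.

L ≈ 448 μH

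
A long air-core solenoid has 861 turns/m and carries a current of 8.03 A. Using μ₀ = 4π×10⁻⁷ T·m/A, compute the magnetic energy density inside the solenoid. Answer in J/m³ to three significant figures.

u ≈ 30.0 J/m³

B = μ₀nI = (4π×10⁻⁷)(861)(8.03) = 8.688×10^-3 T.
u = B²/(2μ₀) = (8.688×10^-3)²/(2×4π×10⁻⁷) = 30.03 J/m³.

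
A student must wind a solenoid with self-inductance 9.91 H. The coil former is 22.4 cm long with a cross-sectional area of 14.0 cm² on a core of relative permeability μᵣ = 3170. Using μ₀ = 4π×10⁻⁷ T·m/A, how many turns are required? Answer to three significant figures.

N ≈ 631 turns

A = 14.0 cm² = 1.400×10^-3 m².
From L = μ₀μᵣN²A/ℓ, N = √(Lℓ / (μ₀μᵣA)).
N = √[(9.91)(0.224) / ((4π×10⁻⁷)(3170)×1.400×10^-3)] = √(3.980×10^5) ≈ 630.9.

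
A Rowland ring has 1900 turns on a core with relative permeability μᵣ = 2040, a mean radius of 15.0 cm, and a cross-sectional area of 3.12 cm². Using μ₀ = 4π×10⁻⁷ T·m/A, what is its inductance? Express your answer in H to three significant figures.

L ≈ 3.06 H

For a thin toroid, L = μ₀μᵣN²A/(2πR).
L = (4π×10⁻⁷)(2040)(1900)²(3.120×10^-4) / (2π×0.15 m) = 3.064 H.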